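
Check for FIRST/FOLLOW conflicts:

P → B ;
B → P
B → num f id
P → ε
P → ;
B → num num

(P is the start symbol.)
A FIRST/FOLLOW conflict occurs when a non-terminal N has a nullable alternative N → β (β ⇒* ε) and another alternative N → α with FIRST(α) ∩ FOLLOW(N) ≠ ∅: on such a lookahead the parser cannot decide between expanding α and letting N vanish via β.

Nullable non-terminals: B, P.
FIRST sets used below: FIRST(P) = { ';', 'num', ε }, FIRST(B) = { ';', 'num', ε }

B: nullable alternative(s) B → P; FOLLOW(B) = { ';' }
  B → P: FIRST \ {ε} = { ';', 'num' } — this is the only nullable alternative, skip
  B → num f id: FIRST \ {ε} = { 'num' } — disjoint from FOLLOW(B)
  B → num num: FIRST \ {ε} = { 'num' } — disjoint from FOLLOW(B)

P: nullable alternative(s) P → ε; FOLLOW(P) = { $, ';' }
  P → B ;: FIRST \ {ε} = { ';', 'num' } — overlaps FOLLOW(P) on { ';' }: CONFLICT
  P → ε: FIRST \ {ε} = { } — this is the only nullable alternative, skip
  P → ;: FIRST \ {ε} = { ';' } — overlaps FOLLOW(P) on { ';' }: CONFLICT

So the grammar has 2 FIRST/FOLLOW conflicts (marked CONFLICT above).

Answer: Yes. P → B ';' with FOLLOW(P) on { ';' }; P → ';' with FOLLOW(P) on { ';' }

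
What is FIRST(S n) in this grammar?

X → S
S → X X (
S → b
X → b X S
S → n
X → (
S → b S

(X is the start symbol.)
{ '(', 'b', 'n' }

FIRST sets of the non-terminals involved (from the grammar, by fixed-point iteration):
  FIRST(S) = { '(', 'b', 'n' }

To compute FIRST(S n), process the symbols left to right:
Symbol S is a non-terminal. Add FIRST(S) \ {ε} = { '(', 'b', 'n' }
S is not nullable (ε ∉ FIRST(S)), so stop here.
FIRST(S n) = { '(', 'b', 'n' }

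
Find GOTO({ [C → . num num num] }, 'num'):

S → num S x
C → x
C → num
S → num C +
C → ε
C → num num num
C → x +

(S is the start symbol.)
GOTO(I, 'num') = CLOSURE({ [A → αX.β] : [A → α.Xβ] ∈ I, X = 'num' })

Items with dot before 'num', with the dot advanced:
  [C → . num num num] → [C → num . num num]
Closure adds nothing (no advanced item has the dot before a non-terminal).

GOTO = { [C → num . num num] }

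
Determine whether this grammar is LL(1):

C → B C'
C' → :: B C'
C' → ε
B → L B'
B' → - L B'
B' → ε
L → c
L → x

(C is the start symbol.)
Relevant sets:
  FOLLOW(C') = { $ }
  FOLLOW(B') = { $, '::' }

For C':
  PREDICT(C' → :: B C') = { '::' }
  PREDICT(C' → ε) = { $ }
For B':
  PREDICT(B' → '-' L B') = { '-' }
  PREDICT(B' → ε) = { $, '::' }
For L:
  PREDICT(L → c) = { 'c' }
  PREDICT(L → x) = { 'x' }
C, B have a single production, so nothing to check there.

All predict sets are disjoint. The grammar IS LL(1).

Answer: Yes, the grammar is LL(1).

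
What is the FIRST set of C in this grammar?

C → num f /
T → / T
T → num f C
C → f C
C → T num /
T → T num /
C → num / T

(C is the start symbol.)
To compute FIRST(C), examine every production with C on the left-hand side, reading each right-hand side left to right until a non-nullable symbol is reached.

FIRST sets of the other non-terminals involved (by the same procedure, iterated to a fixed point):
  FIRST(T) = { '/', 'num' }

From C → num f /:
  - num is a terminal: add 'num' and stop
From C → f C:
  - f is a terminal: add 'f' and stop
From C → T num /:
  - T is a non-terminal: add FIRST(T) \ {ε} = { '/', 'num' }
    T is not nullable, so stop
From C → num / T:
  - num is a terminal: add 'num' and stop

Collecting: FIRST(C) = { '/', 'f', 'num' }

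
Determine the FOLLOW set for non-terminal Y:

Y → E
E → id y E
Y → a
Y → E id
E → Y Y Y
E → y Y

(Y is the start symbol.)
Y is the start symbol, so $ ∈ FOLLOW(Y).
In E → Y Y Y: Y is followed by Y Y, add FIRST(Y Y) \ {ε} = { 'a', 'id', 'y' }
In E → Y Y Y: Y is followed by Y, add FIRST(Y) \ {ε} = { 'a', 'id', 'y' }
In E → Y Y Y: Y is at the end, add FOLLOW(E)
In E → y Y: Y is at the end, add FOLLOW(E)

The FOLLOW sets referred to above (computed the same way, to a fixed point):
  FOLLOW(E) = { $, 'a', 'id', 'y' }

Taking the union: FOLLOW(Y) = { $, 'a', 'id', 'y' }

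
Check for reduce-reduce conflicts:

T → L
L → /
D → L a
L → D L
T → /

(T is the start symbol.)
A reduce-reduce conflict occurs when an LR(0) state has two complete items [A → α .] and [B → β .] — both call for a reduction, and with no lookahead the parser cannot choose between them.

Augment with T' → T and build the canonical LR(0) collection (I0 = CLOSURE({[T' → . T]}), then GOTO on every symbol after a dot until no new states appear). It has 8 states:
  I0: { [D → . L a], [L → . /], [L → . D L], [T → . /], [T → . L], [T' → . T] }  — shift
  I1: { [L → / .], [T → / .] }  — 2 reduces
  I2: { [D → . L a], [L → . /], [L → . D L], [L → D . L] }  — shift
  I3: { [D → L . a], [T → L .] }  — shift, reduce
  I4: { [T' → T .] }  — accept
  I5: { [D → L a .] }  — reduce
  I6: { [L → / .] }  — reduce
  I7: { [D → L . a], [L → D L .] }  — shift, reduce

I1 contains complete items [L → / .], [T → / .] — reduce-reduce conflict.

Answer: Yes — I1: [L → / .] vs [T → / .]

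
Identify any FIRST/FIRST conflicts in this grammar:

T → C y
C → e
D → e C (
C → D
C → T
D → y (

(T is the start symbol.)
FIRST sets of the non-terminals at (or reachable through a nullable prefix from) the front of some alternative:
  FIRST(D) = { 'e', 'y' }
  FIRST(T) = { 'e', 'y' }

Productions for C:
  C → e: FIRST = { 'e' }
  C → D: FIRST = { 'e', 'y' }
  C → T: FIRST = { 'e', 'y' }
Productions for D:
  D → e C (: FIRST = { 'e' }
  D → y (: FIRST = { 'y' }
T has only one production, so no FIRST/FIRST conflict is possible there.

Conflict for C: C → e and C → D
  Overlap: { 'e' }
Conflict for C: C → e and C → T
  Overlap: { 'e' }
Conflict for C: C → D and C → T
  Overlap: { 'e', 'y' }

Answer: Yes. C → e / C → D on { 'e' }; C → e / C → T on { 'e' }; C → D / C → T on { 'e', 'y' }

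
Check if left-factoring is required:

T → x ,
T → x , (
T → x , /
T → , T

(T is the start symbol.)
Left-factoring is needed when two productions for the same non-terminal
share a common prefix on the right-hand side.

Productions for T:
  T → x ,
  T → x , (
  T → x , /
  T → , T

Found common prefix 'x ,' in productions for T

Answer: Yes, T has productions with common prefix 'x ,'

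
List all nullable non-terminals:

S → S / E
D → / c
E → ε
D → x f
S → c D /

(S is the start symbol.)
{ 'E' }

ε-productions: E → ε
So E is immediately nullable.
No further non-terminal can be added: every production for the remaining non-terminals contains a terminal or a non-nullable non-terminal.
Nullable = { 'E' }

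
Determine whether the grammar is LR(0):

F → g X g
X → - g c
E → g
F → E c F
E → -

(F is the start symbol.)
A grammar is LR(0) if no state in the canonical LR(0) collection has:
  - both a shift item (dot before a terminal) and a complete item (shift-reduce conflict), or
  - two or more complete items (reduce-reduce conflict; the accept item [F' → F .] counts as a complete item here).

Augment with F' → F and build the canonical LR(0) collection (I0 = CLOSURE({[F' → . F]}), then GOTO on every symbol after a dot until no new states appear). It has 12 states:
  I0: { [E → . -], [E → . g], [F → . E c F], [F → . g X g], [F' → . F] }  — shift
  I1: { [E → - .] }  — reduce
  I2: { [F → E . c F] }  — shift
  I3: { [F' → F .] }  — accept
  I4: { [E → g .], [F → g . X g], [X → . - g c] }  — shift, reduce
  I5: { [X → - . g c] }  — shift
  I6: { [F → g X . g] }  — shift
  I7: { [F → g X g .] }  — reduce
  I8: { [X → - g . c] }  — shift
  I9: { [X → - g c .] }  — reduce
  I10: { [E → . -], [E → . g], [F → . E c F], [F → . g X g], [F → E c . F] }  — shift
  I11: { [F → E c F .] }  — reduce

Conflict in state I4:
  Shift-reduce conflict between [E → g .] and [X → . - g c]
So the grammar is NOT LR(0).

Answer: No. Shift-reduce conflict between [E → g .] and [X → . - g c]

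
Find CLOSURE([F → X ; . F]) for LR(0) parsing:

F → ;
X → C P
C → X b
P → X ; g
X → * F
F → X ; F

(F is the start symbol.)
{ [C → . X b], [F → . ;], [F → . X ; F], [F → X ; . F], [X → . * F], [X → . C P] }

To compute CLOSURE, for each item [A → α.Bβ] where B is a non-terminal, add [B → .γ] for all productions B → γ; repeat for the newly added items until nothing changes.

Start with: [F → X ; . F]
  [F → X ; . F] has the dot before F: add [F → . ;], [F → . X ; F]
  [F → . X ; F] has the dot before X: add [X → . C P], [X → . * F]
  [X → . C P] has the dot before C: add [C → . X b]
No further items can be added.

CLOSURE = { [C → . X b], [F → . ;], [F → . X ; F], [F → X ; . F], [X → . * F], [X → . C P] }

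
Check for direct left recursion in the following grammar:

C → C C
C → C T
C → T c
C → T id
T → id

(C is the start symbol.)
Yes, C is left-recursive

Direct left recursion occurs when N → N α for some non-terminal N (the right-hand side begins with the left-hand side itself).

C → C C: LEFT RECURSIVE (starts with C)
C → C T: LEFT RECURSIVE (starts with C)
C → T c: starts with T
C → T id: starts with T
T → id: starts with id

The grammar has direct left recursion on: C.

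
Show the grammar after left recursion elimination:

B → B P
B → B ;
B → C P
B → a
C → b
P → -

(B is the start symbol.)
B is directly left-recursive. The standard transformation for
  A → A α₁ | ... | A α_m | β₁ | ... | β_n
is
  A  → β₁ A' | ... | β_n A'
  A' → α₁ A' | ... | α_m A' | ε

B → C P becomes B → C P B'
B → a becomes B → a B'
B → B P becomes B' → P B'
B → B ; becomes B' → ; B'
Add B' → ε

Productions for other non-terminals are unchanged:
  C → b
  P → -

Resulting grammar:
B → C P B'
B → a B'
B' → P B'
B' → ; B'
B' → ε
C → b
P → -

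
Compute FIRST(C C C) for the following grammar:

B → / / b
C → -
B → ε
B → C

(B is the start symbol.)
FIRST sets of the non-terminals involved (from the grammar, by fixed-point iteration):
  FIRST(C) = { '-' }

To compute FIRST(C C C), process the symbols left to right:
Symbol C is a non-terminal. Add FIRST(C) \ {ε} = { '-' }
C is not nullable (ε ∉ FIRST(C)), so stop here.
FIRST(C C C) = { '-' }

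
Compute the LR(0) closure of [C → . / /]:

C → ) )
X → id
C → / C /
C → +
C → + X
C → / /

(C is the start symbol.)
To compute CLOSURE, for each item [A → α.Bβ] where B is a non-terminal, add [B → .γ] for all productions B → γ; repeat for the newly added items until nothing changes.

Start with: [C → . / /]
The dot precedes the terminal '/', so nothing is added.

CLOSURE = { [C → . / /] }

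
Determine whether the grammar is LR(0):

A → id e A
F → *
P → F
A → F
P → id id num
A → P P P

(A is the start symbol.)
Augment with A' → A and build the canonical LR(0) collection (I0 = CLOSURE({[A' → . A]}), then GOTO on every symbol after a dot until no new states appear). It has 14 states:
  I0: { [A → . F], [A → . P P P], [A → . id e A], [A' → . A], [F → . *], [P → . F], [P → . id id num] }  — shift
  I1: { [F → * .] }  — reduce
  I2: { [A' → A .] }  — accept
  I3: { [A → F .], [P → F .] }  — 2 reduces
  I4: { [A → P . P P], [F → . *], [P → . F], [P → . id id num] }  — shift
  I5: { [A → id . e A], [P → id . id num] }  — shift
  I6: { [A → . F], [A → . P P P], [A → . id e A], [A → id e . A], [F → . *], [P → . F], [P → . id id num] }  — shift
  I7: { [P → id id . num] }  — shift
  I8: { [P → id id num .] }  — reduce
  I9: { [A → id e A .] }  — reduce
  I10: { [P → F .] }  — reduce
  I11: { [A → P P . P], [F → . *], [P → . F], [P → . id id num] }  — shift
  I12: { [P → id . id num] }  — shift
  I13: { [A → P P P .] }  — reduce

Conflict in state I3:
  Reduce-reduce conflict: [A → F .] and [P → F .]
So the grammar is NOT LR(0).

Answer: No. Reduce-reduce conflict: [A → F .] and [P → F .]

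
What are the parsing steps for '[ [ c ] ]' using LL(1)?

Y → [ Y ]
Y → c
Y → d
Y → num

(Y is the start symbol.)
LL(1) parsing maintains a stack (initially the start symbol over $) and the input. At each step: if the stack top is a terminal, match it against the current input token; if it is a non-terminal N, replace it with the RHS of M[N, lookahead] (the unique production whose predict set contains the lookahead).

Stack is shown with the top on the left.

Stack      Input        Action
------------------------------
Y $        [ [ c ] ] $  output Y → [ Y ]
[ Y ] $    [ [ c ] ] $  match '['
Y ] $      [ c ] ] $    output Y → [ Y ]
[ Y ] ] $  [ c ] ] $    match '['
Y ] ] $    c ] ] $      output Y → c
c ] ] $    c ] ] $      match 'c'
] ] $      ] ] $        match ']'
] $        ] $          match ']'
$          $            accept

The string is accepted.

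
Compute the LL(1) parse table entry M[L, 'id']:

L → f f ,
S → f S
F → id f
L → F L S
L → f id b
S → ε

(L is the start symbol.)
To find M[L, 'id'], we find productions for L where 'id' is in the predict set (PREDICT(N → α) = (FIRST(α) \ {ε}) ∪ (FOLLOW(N) if α ⇒* ε)).

Relevant sets:
  FIRST(F) = { 'id' }

L → f f ,: PREDICT = { 'f' }
L → F L S: PREDICT = { 'id' }
  'id' is in predict set, so this production goes in M[L, 'id']
L → f id b: PREDICT = { 'f' }

M[L, 'id'] = L → F L S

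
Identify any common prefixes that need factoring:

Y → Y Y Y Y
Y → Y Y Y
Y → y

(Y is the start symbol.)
Yes, Y has productions with common prefix 'Y Y Y'

Left-factoring is needed when two productions for the same non-terminal
share a common prefix on the right-hand side.

Productions for Y:
  Y → Y Y Y Y
  Y → Y Y Y
  Y → y

Found common prefix 'Y Y Y' in productions for Y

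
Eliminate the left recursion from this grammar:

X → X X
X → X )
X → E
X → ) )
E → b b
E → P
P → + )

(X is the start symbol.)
X → E X'
X → ) ) X'
X' → X X'
X' → ) X'
X' → ε
E → b b
E → P
P → + )

X is directly left-recursive. The standard transformation for
  A → A α₁ | ... | A α_m | β₁ | ... | β_n
is
  A  → β₁ A' | ... | β_n A'
  A' → α₁ A' | ... | α_m A' | ε

X → E becomes X → E X'
X → ) ) becomes X → ) ) X'
X → X X becomes X' → X X'
X → X ) becomes X' → ) X'
Add X' → ε

Productions for other non-terminals are unchanged:
  E → b b
  E → P
  P → + )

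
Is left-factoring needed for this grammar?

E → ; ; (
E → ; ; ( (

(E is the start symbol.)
Yes, E has productions with common prefix '; ; ('

Left-factoring is needed when two productions for the same non-terminal
share a common prefix on the right-hand side.

Productions for E:
  E → ; ; (
  E → ; ; ( (

Found common prefix '; ; (' in productions for E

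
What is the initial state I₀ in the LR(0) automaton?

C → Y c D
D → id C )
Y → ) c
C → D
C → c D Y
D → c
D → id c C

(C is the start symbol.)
{ [C → . D], [C → . Y c D], [C → . c D Y], [C' → . C], [D → . c], [D → . id C )], [D → . id c C], [Y → . ) c] }

First, augment the grammar with C' → C
I₀ = CLOSURE({ [C' → . C] }):
  [C' → . C] has the dot before C: add [C → . Y c D], [C → . D], [C → . c D Y]
  [C → . Y c D] has the dot before Y: add [Y → . ) c]
  [C → . D] has the dot before D: add [D → . id C )], [D → . c], [D → . id c C]
No further items can be added.

I₀ = { [C → . D], [C → . Y c D], [C → . c D Y], [C' → . C], [D → . c], [D → . id C )], [D → . id c C], [Y → . ) c] }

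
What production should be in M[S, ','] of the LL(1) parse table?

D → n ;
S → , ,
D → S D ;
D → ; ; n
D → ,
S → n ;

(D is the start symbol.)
To find M[S, ','], we find productions for S where ',' is in the predict set (PREDICT(N → α) = (FIRST(α) \ {ε}) ∪ (FOLLOW(N) if α ⇒* ε)).

S → , ,: PREDICT = { ',' }
  ',' is in predict set, so this production goes in M[S, ',']
S → n ;: PREDICT = { 'n' }

M[S, ','] = S → , ,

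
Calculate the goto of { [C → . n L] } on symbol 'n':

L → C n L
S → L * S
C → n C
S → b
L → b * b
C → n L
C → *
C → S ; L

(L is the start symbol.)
GOTO(I, 'n') = CLOSURE({ [A → αX.β] : [A → α.Xβ] ∈ I, X = 'n' })

Items with dot before 'n', with the dot advanced:
  [C → . n L] → [C → n . L]
Closure of the advanced items:
  [C → n . L] has the dot before L: add [L → . C n L], [L → . b * b]
  [L → . C n L] has the dot before C: add [C → . n C], [C → . n L], [C → . *], [C → . S ; L]
  [C → . S ; L] has the dot before S: add [S → . L * S], [S → . b]

GOTO = { [C → . *], [C → . S ; L], [C → . n C], [C → . n L], [C → n . L], [L → . C n L], [L → . b * b], [S → . L * S], [S → . b] }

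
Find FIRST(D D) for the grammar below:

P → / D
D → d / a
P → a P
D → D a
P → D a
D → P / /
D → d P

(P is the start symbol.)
{ '/', 'a', 'd' }

FIRST sets of the non-terminals involved (from the grammar, by fixed-point iteration):
  FIRST(D) = { '/', 'a', 'd' }

To compute FIRST(D D), process the symbols left to right:
Symbol D is a non-terminal. Add FIRST(D) \ {ε} = { '/', 'a', 'd' }
D is not nullable (ε ∉ FIRST(D)), so stop here.
FIRST(D D) = { '/', 'a', 'd' }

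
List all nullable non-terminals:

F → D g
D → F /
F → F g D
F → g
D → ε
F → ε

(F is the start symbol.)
{ 'D', 'F' }

A non-terminal is nullable if it can derive ε (the empty string): either it has an ε-production, or it has a production whose right-hand side consists entirely of nullable non-terminals.

ε-productions: D → ε, F → ε
So D, F are immediately nullable.
Every non-terminal is now nullable.
Nullable = { 'D', 'F' }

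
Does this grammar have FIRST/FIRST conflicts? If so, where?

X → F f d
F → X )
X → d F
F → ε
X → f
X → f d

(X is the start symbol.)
A FIRST/FIRST conflict occurs when two productions N → α and N → β for the same non-terminal have FIRST(α) ∩ FIRST(β) ≠ ∅ (with ε ∈ FIRST of a nullable right-hand side, so two nullable alternatives also conflict).

FIRST sets of the non-terminals at (or reachable through a nullable prefix from) the front of some alternative:
  FIRST(F) = { 'd', 'f', ε }
  FIRST(X) = { 'd', 'f' }

Productions for X:
  X → F f d: FIRST = { 'd', 'f' }
  X → d F: FIRST = { 'd' }
  X → f: FIRST = { 'f' }
  X → f d: FIRST = { 'f' }
Productions for F:
  F → X ): FIRST = { 'd', 'f' }
  F → ε: FIRST = { ε }

Conflict for X: X → F f d and X → d F
  Overlap: { 'd' }
Conflict for X: X → F f d and X → f
  Overlap: { 'f' }
Conflict for X: X → F f d and X → f d
  Overlap: { 'f' }
Conflict for X: X → f and X → f d
  Overlap: { 'f' }

Answer: Yes. X → F f d / X → d F on { 'd' }; X → F f d / X → f on { 'f' }; X → F f d / X → f d on { 'f' }; X → f / X → f d on { 'f' }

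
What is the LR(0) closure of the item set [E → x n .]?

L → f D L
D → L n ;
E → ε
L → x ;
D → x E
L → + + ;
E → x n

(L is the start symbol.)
To compute CLOSURE, for each item [A → α.Bβ] where B is a non-terminal, add [B → .γ] for all productions B → γ; repeat for the newly added items until nothing changes.

Start with: [E → x n .]
The dot is at the end, so nothing is added.

CLOSURE = { [E → x n .] }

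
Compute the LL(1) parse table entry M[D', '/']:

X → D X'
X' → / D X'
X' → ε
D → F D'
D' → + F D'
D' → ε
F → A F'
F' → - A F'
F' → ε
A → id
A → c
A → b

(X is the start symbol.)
To find M[D', '/'], we find productions for D' where '/' is in the predict set (PREDICT(N → α) = (FIRST(α) \ {ε}) ∪ (FOLLOW(N) if α ⇒* ε)).

Relevant sets:
  FOLLOW(D') = { $, '/' }

D' → + F D': PREDICT = { '+' }
D' → ε: PREDICT = { $, '/' }
  '/' is in predict set, so this production goes in M[D', '/']

M[D', '/'] = D' → ε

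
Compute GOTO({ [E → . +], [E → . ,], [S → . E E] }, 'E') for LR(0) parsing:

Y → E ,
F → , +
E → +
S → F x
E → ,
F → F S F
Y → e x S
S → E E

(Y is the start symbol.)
GOTO(I, 'E') = CLOSURE({ [A → αX.β] : [A → α.Xβ] ∈ I, X = 'E' })

Items with dot before 'E', with the dot advanced:
  [S → . E E] → [S → E . E]
Closure of the advanced items:
  [S → E . E] has the dot before E: add [E → . +], [E → . ,]

GOTO = { [E → . +], [E → . ,], [S → E . E] }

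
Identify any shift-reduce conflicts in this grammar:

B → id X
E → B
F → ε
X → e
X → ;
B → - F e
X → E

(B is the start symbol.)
Augment with B' → B and build the canonical LR(0) collection (I0 = CLOSURE({[B' → . B]}), then GOTO on every symbol after a dot until no new states appear). It has 11 states:
  I0: { [B → . - F e], [B → . id X], [B' → . B] }  — shift
  I1: { [B → - . F e], [F → .] }  — reduce
  I2: { [B' → B .] }  — accept
  I3: { [B → . - F e], [B → . id X], [B → id . X], [E → . B], [X → . ;], [X → . E], [X → . e] }  — shift
  I4: { [X → ; .] }  — reduce
  I5: { [E → B .] }  — reduce
  I6: { [X → E .] }  — reduce
  I7: { [B → id X .] }  — reduce
  I8: { [X → e .] }  — reduce
  I9: { [B → - F . e] }  — shift
  I10: { [B → - F e .] }  — reduce

No state contains both a complete item and a shift item.

Answer: No shift-reduce conflicts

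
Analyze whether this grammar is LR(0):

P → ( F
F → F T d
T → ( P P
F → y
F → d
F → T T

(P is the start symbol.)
Augment with P' → P and build the canonical LR(0) collection (I0 = CLOSURE({[P' → . P]}), then GOTO on every symbol after a dot until no new states appear). It has 13 states:
  I0: { [P → . ( F], [P' → . P] }  — shift
  I1: { [F → . F T d], [F → . T T], [F → . d], [F → . y], [P → ( . F], [T → . ( P P] }  — shift
  I2: { [P' → P .] }  — accept
  I3: { [P → . ( F], [T → ( . P P] }  — shift
  I4: { [F → F . T d], [P → ( F .], [T → . ( P P] }  — shift, reduce
  I5: { [F → T . T], [T → . ( P P] }  — shift
  I6: { [F → d .] }  — reduce
  I7: { [F → y .] }  — reduce
  I8: { [F → T T .] }  — reduce
  I9: { [F → F T . d] }  — shift
  I10: { [F → F T d .] }  — reduce
  I11: { [P → . ( F], [T → ( P . P] }  — shift
  I12: { [T → ( P P .] }  — reduce

Conflict in state I4:
  Shift-reduce conflict between [P → ( F .] and [T → . ( P P]
So the grammar is NOT LR(0).

Answer: No. Shift-reduce conflict between [P → ( F .] and [T → . ( P P]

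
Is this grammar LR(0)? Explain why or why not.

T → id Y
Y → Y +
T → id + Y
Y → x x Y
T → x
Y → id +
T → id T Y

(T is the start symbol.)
No. Shift-reduce conflict between [T → id Y .] and [Y → Y . +]

Augment with T' → T and build the canonical LR(0) collection (I0 = CLOSURE({[T' → . T]}), then GOTO on every symbol after a dot until no new states appear). It has 18 states:
  I0: { [T → . id + Y], [T → . id T Y], [T → . id Y], [T → . x], [T' → . T] }  — shift
  I1: { [T' → T .] }  — accept
  I2: { [T → . id + Y], [T → . id T Y], [T → . id Y], [T → . x], [T → id . + Y], [T → id . T Y], [T → id . Y], [Y → . Y +], [Y → . id +], [Y → . x x Y] }  — shift
  I3: { [T → x .] }  — reduce
  I4: { [T → id + . Y], [Y → . Y +], [Y → . id +], [Y → . x x Y] }  — shift
  I5: { [T → id T . Y], [Y → . Y +], [Y → . id +], [Y → . x x Y] }  — shift
  I6: { [T → id Y .], [Y → Y . +] }  — shift, reduce
  I7: { [T → . id + Y], [T → . id T Y], [T → . id Y], [T → . x], [T → id . + Y], [T → id . T Y], [T → id . Y], [Y → . Y +], [Y → . id +], [Y → . x x Y], [Y → id . +] }  — shift
  I8: { [T → x .], [Y → x . x Y] }  — shift, reduce
  I9: { [Y → . Y +], [Y → . id +], [Y → . x x Y], [Y → x x . Y] }  — shift
  I10: { [Y → Y . +], [Y → x x Y .] }  — shift, reduce
  I11: { [Y → id . +] }  — shift
  I12: { [Y → x . x Y] }  — shift
  I13: { [Y → id + .] }  — reduce
  I14: { [Y → Y + .] }  — reduce
  I15: { [T → id + . Y], [Y → . Y +], [Y → . id +], [Y → . x x Y], [Y → id + .] }  — shift, reduce
  I16: { [T → id + Y .], [Y → Y . +] }  — shift, reduce
  I17: { [T → id T Y .], [Y → Y . +] }  — shift, reduce

Conflict in state I6:
  Shift-reduce conflict between [T → id Y .] and [Y → Y . +]
So the grammar is NOT LR(0).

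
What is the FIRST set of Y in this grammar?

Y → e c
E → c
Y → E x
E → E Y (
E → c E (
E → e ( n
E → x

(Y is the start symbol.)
{ 'c', 'e', 'x' }

To compute FIRST(Y), examine every production with Y on the left-hand side, reading each right-hand side left to right until a non-nullable symbol is reached.

FIRST sets of the other non-terminals involved (by the same procedure, iterated to a fixed point):
  FIRST(E) = { 'c', 'e', 'x' }

From Y → e c:
  - e is a terminal: add 'e' and stop
From Y → E x:
  - E is a non-terminal: add FIRST(E) \ {ε} = { 'c', 'e', 'x' }
    E is not nullable, so stop

Collecting: FIRST(Y) = { 'c', 'e', 'x' }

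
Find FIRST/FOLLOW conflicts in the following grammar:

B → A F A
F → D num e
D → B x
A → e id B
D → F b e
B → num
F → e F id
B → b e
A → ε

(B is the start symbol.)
Yes. A → e id B with FOLLOW(A) on { 'e' }

A FIRST/FOLLOW conflict occurs when a non-terminal N has a nullable alternative N → β (β ⇒* ε) and another alternative N → α with FIRST(α) ∩ FOLLOW(N) ≠ ∅: on such a lookahead the parser cannot decide between expanding α and letting N vanish via β.

Nullable non-terminals: A.

A: nullable alternative(s) A → ε; FOLLOW(A) = { $, 'b', 'e', 'num', 'x' }
  A → e id B: FIRST \ {ε} = { 'e' } — overlaps FOLLOW(A) on { 'e' }: CONFLICT
  A → ε: FIRST \ {ε} = { } — this is the only nullable alternative, skip

B, D, F have no nullable alternative, so no FIRST/FOLLOW check is needed there.

So the grammar has 1 FIRST/FOLLOW conflict (marked CONFLICT above).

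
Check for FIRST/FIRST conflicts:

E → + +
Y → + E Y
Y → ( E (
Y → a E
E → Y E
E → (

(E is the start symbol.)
Yes. E → '+' '+' / E → Y E on { '+' }; E → Y E / E → '(' on { '(' }

FIRST sets of the non-terminals at (or reachable through a nullable prefix from) the front of some alternative:
  FIRST(Y) = { '(', '+', 'a' }

Productions for E:
  E → + +: FIRST = { '+' }
  E → Y E: FIRST = { '(', '+', 'a' }
  E → (: FIRST = { '(' }
Productions for Y:
  Y → + E Y: FIRST = { '+' }
  Y → ( E (: FIRST = { '(' }
  Y → a E: FIRST = { 'a' }

Conflict for E: E → + + and E → Y E
  Overlap: { '+' }
Conflict for E: E → Y E and E → (
  Overlap: { '(' }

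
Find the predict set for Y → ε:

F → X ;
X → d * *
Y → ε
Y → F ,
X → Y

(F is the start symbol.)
PREDICT(Y → ε) = (FIRST(RHS) \ {ε}) ∪ (FOLLOW(Y) if ε ∈ FIRST(RHS), i.e. RHS ⇒* ε)
The right-hand side is ε (FIRST(ε) = { ε }), so the predict set is FOLLOW(Y) = { ';' }
PREDICT(Y → ε) = { ';' }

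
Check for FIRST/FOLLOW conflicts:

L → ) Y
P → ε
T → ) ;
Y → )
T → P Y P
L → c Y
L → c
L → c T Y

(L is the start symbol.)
A FIRST/FOLLOW conflict occurs when a non-terminal N has a nullable alternative N → β (β ⇒* ε) and another alternative N → α with FIRST(α) ∩ FOLLOW(N) ≠ ∅: on such a lookahead the parser cannot decide between expanding α and letting N vanish via β.

Nullable non-terminals: P.
P has a nullable alternative but only one production, so nothing to check.

L, T, Y have no nullable alternative, so no FIRST/FOLLOW check is needed there.

No FIRST/FOLLOW conflicts found.

Answer: No FIRST/FOLLOW conflicts.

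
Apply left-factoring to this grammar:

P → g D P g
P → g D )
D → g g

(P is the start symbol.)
P → g D P'
P' → P g
P' → )
D → g g

Left-factoring transforms A → αβ₁ | αβ₂ into A → αA' and A' → β₁ | β₂
(α is the longest common prefix among the alternatives). Repeat until
no nonterminal has two alternatives with a common prefix.

Round 1: P has alternatives sharing prefix 'g D'. Introduce P': P → g D P'
  Add: P' → P g
  Add: P' → )

No remaining common prefixes — done.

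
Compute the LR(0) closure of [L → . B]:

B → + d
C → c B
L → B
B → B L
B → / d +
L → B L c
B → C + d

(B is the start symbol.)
To compute CLOSURE, for each item [A → α.Bβ] where B is a non-terminal, add [B → .γ] for all productions B → γ; repeat for the newly added items until nothing changes.

Start with: [L → . B]
  [L → . B] has the dot before B: add [B → . + d], [B → . B L], [B → . / d +], [B → . C + d]
  [B → . C + d] has the dot before C: add [C → . c B]
No further items can be added.

CLOSURE = { [B → . + d], [B → . / d +], [B → . B L], [B → . C + d], [C → . c B], [L → . B] }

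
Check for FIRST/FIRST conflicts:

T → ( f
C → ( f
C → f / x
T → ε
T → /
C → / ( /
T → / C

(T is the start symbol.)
A FIRST/FIRST conflict occurs when two productions N → α and N → β for the same non-terminal have FIRST(α) ∩ FIRST(β) ≠ ∅ (with ε ∈ FIRST of a nullable right-hand side, so two nullable alternatives also conflict).

Productions for T:
  T → ( f: FIRST = { '(' }
  T → ε: FIRST = { ε }
  T → /: FIRST = { '/' }
  T → / C: FIRST = { '/' }
Productions for C:
  C → ( f: FIRST = { '(' }
  C → f / x: FIRST = { 'f' }
  C → / ( /: FIRST = { '/' }

Conflict for T: T → / and T → / C
  Overlap: { '/' }

Answer: Yes. T → '/' / T → '/' C on { '/' }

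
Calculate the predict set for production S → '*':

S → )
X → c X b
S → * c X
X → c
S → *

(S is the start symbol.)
PREDICT(S → '*') = (FIRST(RHS) \ {ε}) ∪ (FOLLOW(S) if ε ∈ FIRST(RHS), i.e. RHS ⇒* ε)
FIRST('*') = { '*' }
ε ∉ FIRST('*'), so FOLLOW(S) is not added.
PREDICT(S → '*') = { '*' }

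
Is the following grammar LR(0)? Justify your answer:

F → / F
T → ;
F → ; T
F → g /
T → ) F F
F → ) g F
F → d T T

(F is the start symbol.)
A grammar is LR(0) if no state in the canonical LR(0) collection has:
  - both a shift item (dot before a terminal) and a complete item (shift-reduce conflict), or
  - two or more complete items (reduce-reduce conflict; the accept item [F' → F .] counts as a complete item here).

Augment with F' → F and build the canonical LR(0) collection (I0 = CLOSURE({[F' → . F]}), then GOTO on every symbol after a dot until no new states appear). It has 18 states:
  I0: { [F → . ) g F], [F → . / F], [F → . ; T], [F → . d T T], [F → . g /], [F' → . F] }  — shift
  I1: { [F → ) . g F] }  — shift
  I2: { [F → . ) g F], [F → . / F], [F → . ; T], [F → . d T T], [F → . g /], [F → / . F] }  — shift
  I3: { [F → ; . T], [T → . ) F F], [T → . ;] }  — shift
  I4: { [F' → F .] }  — accept
  I5: { [F → d . T T], [T → . ) F F], [T → . ;] }  — shift
  I6: { [F → g . /] }  — shift
  I7: { [F → g / .] }  — reduce
  I8: { [F → . ) g F], [F → . / F], [F → . ; T], [F → . d T T], [F → . g /], [T → ) . F F] }  — shift
  I9: { [T → ; .] }  — reduce
  I10: { [F → d T . T], [T → . ) F F], [T → . ;] }  — shift
  I11: { [F → d T T .] }  — reduce
  I12: { [F → . ) g F], [F → . / F], [F → . ; T], [F → . d T T], [F → . g /], [T → ) F . F] }  — shift
  I13: { [T → ) F F .] }  — reduce
  I14: { [F → ; T .] }  — reduce
  I15: { [F → / F .] }  — reduce
  I16: { [F → ) g . F], [F → . ) g F], [F → . / F], [F → . ; T], [F → . d T T], [F → . g /] }  — shift
  I17: { [F → ) g F .] }  — reduce

Every state is either a pure shift/goto state or contains exactly one complete item and nothing to shift — no conflicts. The grammar is LR(0).

Answer: Yes, the grammar is LR(0)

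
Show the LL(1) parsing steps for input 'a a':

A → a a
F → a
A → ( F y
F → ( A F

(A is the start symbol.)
Stack is shown with the top on the left.

Stack  Input  Action
--------------------
A $    a a $  output A → a a
a a $  a a $  match 'a'
a $    a $    match 'a'
$      $      accept

The string is accepted.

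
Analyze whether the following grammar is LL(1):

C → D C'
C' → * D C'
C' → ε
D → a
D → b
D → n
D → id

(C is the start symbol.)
A grammar is LL(1) if for each non-terminal N with multiple productions, the predict sets of those productions are pairwise disjoint, where PREDICT(N → α) = (FIRST(α) \ {ε}) ∪ (FOLLOW(N) if α ⇒* ε).

Relevant sets:
  FOLLOW(C') = { $ }

For C':
  PREDICT(C' → '*' D C') = { '*' }
  PREDICT(C' → ε) = { $ }
For D:
  PREDICT(D → a) = { 'a' }
  PREDICT(D → b) = { 'b' }
  PREDICT(D → n) = { 'n' }
  PREDICT(D → id) = { 'id' }
C has a single production, so nothing to check there.

All predict sets are disjoint. The grammar IS LL(1).

Answer: Yes, the grammar is LL(1).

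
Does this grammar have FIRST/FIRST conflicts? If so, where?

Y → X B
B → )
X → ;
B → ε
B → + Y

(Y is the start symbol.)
No FIRST/FIRST conflicts.

A FIRST/FIRST conflict occurs when two productions N → α and N → β for the same non-terminal have FIRST(α) ∩ FIRST(β) ≠ ∅ (with ε ∈ FIRST of a nullable right-hand side, so two nullable alternatives also conflict).

Productions for B:
  B → ): FIRST = { ')' }
  B → ε: FIRST = { ε }
  B → + Y: FIRST = { '+' }
Y, X have only one production, so no FIRST/FIRST conflict is possible there.

All alternatives of each non-terminal have pairwise disjoint FIRST sets.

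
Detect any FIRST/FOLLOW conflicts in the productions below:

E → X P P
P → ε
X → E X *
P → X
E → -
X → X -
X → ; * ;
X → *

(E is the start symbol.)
Yes. P → X with FOLLOW(P) on { '*', '-', ';' }

A FIRST/FOLLOW conflict occurs when a non-terminal N has a nullable alternative N → β (β ⇒* ε) and another alternative N → α with FIRST(α) ∩ FOLLOW(N) ≠ ∅: on such a lookahead the parser cannot decide between expanding α and letting N vanish via β.

Nullable non-terminals: P.
FIRST sets used below: FIRST(X) = { '*', '-', ';' }

P: nullable alternative(s) P → ε; FOLLOW(P) = { $, '*', '-', ';' }
  P → ε: FIRST \ {ε} = { } — this is the only nullable alternative, skip
  P → X: FIRST \ {ε} = { '*', '-', ';' } — overlaps FOLLOW(P) on { '*', '-', ';' }: CONFLICT

E, X have no nullable alternative, so no FIRST/FOLLOW check is needed there.

So the grammar has 1 FIRST/FOLLOW conflict (marked CONFLICT above).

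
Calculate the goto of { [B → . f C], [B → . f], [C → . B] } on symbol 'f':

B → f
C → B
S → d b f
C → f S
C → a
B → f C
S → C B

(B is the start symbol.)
{ [B → . f C], [B → . f], [B → f . C], [B → f .], [C → . B], [C → . a], [C → . f S] }

GOTO(I, 'f') = CLOSURE({ [A → αX.β] : [A → α.Xβ] ∈ I, X = 'f' })

Items with dot before 'f', with the dot advanced:
  [B → . f] → [B → f .]
  [B → . f C] → [B → f . C]
Closure of the advanced items:
  [B → f . C] has the dot before C: add [C → . B], [C → . f S], [C → . a]
  [C → . B] has the dot before B: add [B → . f], [B → . f C]

GOTO = { [B → . f C], [B → . f], [B → f . C], [B → f .], [C → . B], [C → . a], [C → . f S] }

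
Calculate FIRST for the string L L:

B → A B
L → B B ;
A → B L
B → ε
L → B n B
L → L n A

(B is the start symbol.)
FIRST sets of the non-terminals involved (from the grammar, by fixed-point iteration):
  FIRST(L) = { ';', 'n' }

To compute FIRST(L L), process the symbols left to right:
Symbol L is a non-terminal. Add FIRST(L) \ {ε} = { ';', 'n' }
L is not nullable (ε ∉ FIRST(L)), so stop here.
FIRST(L L) = { ';', 'n' }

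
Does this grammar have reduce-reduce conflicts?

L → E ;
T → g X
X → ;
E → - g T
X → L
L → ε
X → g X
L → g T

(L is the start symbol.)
Yes — I13: [T → g X .] vs [X → g X .]

A reduce-reduce conflict occurs when an LR(0) state has two complete items [A → α .] and [B → β .] — both call for a reduction, and with no lookahead the parser cannot choose between them.

Augment with L' → L and build the canonical LR(0) collection (I0 = CLOSURE({[L' → . L]}), then GOTO on every symbol after a dot until no new states appear). It has 17 states:
  I0: { [E → . - g T], [L → . E ;], [L → . g T], [L → .], [L' → . L] }  — shift, reduce
  I1: { [E → - . g T] }  — shift
  I2: { [L → E . ;] }  — shift
  I3: { [L' → L .] }  — accept
  I4: { [L → g . T], [T → . g X] }  — shift
  I5: { [L → g T .] }  — reduce
  I6: { [E → . - g T], [L → . E ;], [L → . g T], [L → .], [T → g . X], [X → . ;], [X → . L], [X → . g X] }  — shift, reduce
  I7: { [X → ; .] }  — reduce
  I8: { [X → L .] }  — reduce
  I9: { [T → g X .] }  — reduce
  I10: { [E → . - g T], [L → . E ;], [L → . g T], [L → .], [L → g . T], [T → . g X], [X → . ;], [X → . L], [X → . g X], [X → g . X] }  — shift, reduce
  I11: { [X → g X .] }  — reduce
  I12: { [E → . - g T], [L → . E ;], [L → . g T], [L → .], [L → g . T], [T → . g X], [T → g . X], [X → . ;], [X → . L], [X → . g X], [X → g . X] }  — shift, reduce
  I13: { [T → g X .], [X → g X .] }  — 2 reduces
  I14: { [L → E ; .] }  — reduce
  I15: { [E → - g . T], [T → . g X] }  — shift
  I16: { [E → - g T .] }  — reduce

I13 contains complete items [T → g X .], [X → g X .] — reduce-reduce conflict.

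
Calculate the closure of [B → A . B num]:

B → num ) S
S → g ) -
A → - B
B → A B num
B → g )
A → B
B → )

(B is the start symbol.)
{ [A → . - B], [A → . B], [B → . )], [B → . A B num], [B → . g )], [B → . num ) S], [B → A . B num] }

Start with: [B → A . B num]
  [B → A . B num] has the dot before B: add [B → . num ) S], [B → . A B num], [B → . g )], [B → . )]
  [B → . A B num] has the dot before A: add [A → . - B], [A → . B]
No further items can be added.

CLOSURE = { [A → . - B], [A → . B], [B → . )], [B → . A B num], [B → . g )], [B → . num ) S], [B → A . B num] }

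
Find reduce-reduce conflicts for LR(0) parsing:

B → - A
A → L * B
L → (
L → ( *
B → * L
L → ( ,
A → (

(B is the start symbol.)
Augment with B' → B and build the canonical LR(0) collection (I0 = CLOSURE({[B' → . B]}), then GOTO on every symbol after a dot until no new states appear). It has 13 states:
  I0: { [B → . * L], [B → . - A], [B' → . B] }  — shift
  I1: { [B → * . L], [L → . ( *], [L → . ( ,], [L → . (] }  — shift
  I2: { [A → . (], [A → . L * B], [B → - . A], [L → . ( *], [L → . ( ,], [L → . (] }  — shift
  I3: { [B' → B .] }  — accept
  I4: { [A → ( .], [L → ( . *], [L → ( . ,], [L → ( .] }  — shift, 2 reduces
  I5: { [B → - A .] }  — reduce
  I6: { [A → L . * B] }  — shift
  I7: { [A → L * . B], [B → . * L], [B → . - A] }  — shift
  I8: { [A → L * B .] }  — reduce
  I9: { [L → ( * .] }  — reduce
  I10: { [L → ( , .] }  — reduce
  I11: { [L → ( . *], [L → ( . ,], [L → ( .] }  — shift, reduce
  I12: { [B → * L .] }  — reduce

I4 contains complete items [A → ( .], [L → ( .] — reduce-reduce conflict.

Answer: Yes — I4: [A → ( .] vs [L → ( .]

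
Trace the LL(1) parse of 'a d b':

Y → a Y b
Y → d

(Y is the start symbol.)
LL(1) parsing maintains a stack (initially the start symbol over $) and the input. At each step: if the stack top is a terminal, match it against the current input token; if it is a non-terminal N, replace it with the RHS of M[N, lookahead] (the unique production whose predict set contains the lookahead).

Stack is shown with the top on the left.

Stack    Input    Action
------------------------
Y $      a d b $  output Y → a Y b
a Y b $  a d b $  match 'a'
Y b $    d b $    output Y → d
d b $    d b $    match 'd'
b $      b $      match 'b'
$        $        accept

The string is accepted.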